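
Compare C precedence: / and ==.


'/' is multiplicative (level 10); '==' is equality (level 6)
Higher level binds tighter
'/' has higher precedence than '=='


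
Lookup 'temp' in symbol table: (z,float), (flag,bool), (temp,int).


Lookup 'temp' → type int


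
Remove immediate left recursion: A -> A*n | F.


Left-recursive alternatives: A*n; non-recursive: F
Introduce A': A -> FA', A' -> *nA' | ε


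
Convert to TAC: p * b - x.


Break into single-operator statements:
t1 = p * b
t2 = t1 - x


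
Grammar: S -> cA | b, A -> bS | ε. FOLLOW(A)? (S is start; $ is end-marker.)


$ ∈ FOLLOW(S). For each A -> αBβ: add FIRST(β)\{ε} to FOLLOW(B); if β nullable, add FOLLOW(A).
FOLLOW(A) = {$}


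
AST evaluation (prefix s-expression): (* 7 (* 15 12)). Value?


Evaluate inner: (* 15 12) = 180
Evaluate root: (* 7 180) = 1260
Result: 1260


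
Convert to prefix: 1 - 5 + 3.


left-to-right (same/higher precedence on left): tree is (+ (- 1 5) 3)
Prefix: + - 1 5 3


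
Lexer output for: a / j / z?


Scan left to right, longest-match per lexeme
Tokens: ID(a), OP(/), ID(j), OP(/), ID(z)


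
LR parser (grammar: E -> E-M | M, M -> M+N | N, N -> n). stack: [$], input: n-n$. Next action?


no handle on stack; shift 'n'
Action: shift


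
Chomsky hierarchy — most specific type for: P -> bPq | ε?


Single nonterminal LHS, but b^n q^n is not regular
Classification: Type 2 (Context-Free)


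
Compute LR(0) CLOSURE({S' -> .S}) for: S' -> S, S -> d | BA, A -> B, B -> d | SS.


Start: S' -> .S
For each item with dot before a nonterminal B, add B -> .γ for every B-production
Closure: [S' -> .S, S -> .d, S -> .BA, B -> .d, B -> .SS]


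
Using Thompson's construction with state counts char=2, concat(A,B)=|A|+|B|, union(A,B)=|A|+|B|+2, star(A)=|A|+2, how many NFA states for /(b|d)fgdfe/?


Syntax tree has 7 char leaf(s), 1 union(s), 0 star(s)
chars contribute 7×2 = 14; each union adds +2; each star adds +2
Total: 14 + 2 + 0 = 16 states


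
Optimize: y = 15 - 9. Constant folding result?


15 - 9 = 6 at compile time
Optimized: y = 6


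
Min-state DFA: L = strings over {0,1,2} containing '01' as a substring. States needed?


KMP-style automaton: 2 progress states + 1 absorbing accept = 3
Minimal DFA: 3 states


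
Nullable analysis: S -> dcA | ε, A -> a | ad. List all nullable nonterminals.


A nonterminal is nullable iff some alternative derives ε (directly, or every symbol in it is nullable)
Nullable: {S}


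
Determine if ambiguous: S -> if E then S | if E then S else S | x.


dangling else: 'if E then if E then x else x' parses two ways
Ambiguous


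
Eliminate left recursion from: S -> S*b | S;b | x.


Left-recursive alternatives: S*b, S;b; non-recursive: x
Introduce S': S -> xS', S' -> *bS' | ;bS' | ε


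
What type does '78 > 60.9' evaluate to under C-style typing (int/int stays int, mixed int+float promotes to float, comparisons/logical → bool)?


Operand types: int > float
Rule: comparison yields bool
Result type: bool


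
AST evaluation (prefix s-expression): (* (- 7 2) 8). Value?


Evaluate inner: (- 7 2) = 5
Evaluate root: (* 5 8) = 40
Result: 40


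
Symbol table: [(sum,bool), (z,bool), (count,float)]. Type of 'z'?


Lookup 'z' → type bool


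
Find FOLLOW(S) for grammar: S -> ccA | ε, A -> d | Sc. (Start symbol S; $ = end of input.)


$ ∈ FOLLOW(S). For each A -> αBβ: add FIRST(β)\{ε} to FOLLOW(B); if β nullable, add FOLLOW(A).
FOLLOW(S) = {$, c}


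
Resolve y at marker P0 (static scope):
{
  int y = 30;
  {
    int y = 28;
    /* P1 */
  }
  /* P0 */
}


y declared in the same block as P0
y = 30


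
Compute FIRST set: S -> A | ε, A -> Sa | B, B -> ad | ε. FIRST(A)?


Per alternative of A: FIRST(Sa) = {a}; FIRST(B) = {a, ε}
FIRST(A) = {a, ε}


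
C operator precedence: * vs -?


'*' is multiplicative (level 10); '-' is additive (level 9)
Higher level binds tighter
'*' has higher precedence than '-'


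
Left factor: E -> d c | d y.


Common prefix: 'd'
Factored: E -> d E', E' -> c | y


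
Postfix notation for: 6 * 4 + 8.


Left to right (same or higher precedence on left)
Postfix: 6 4 * 8 +


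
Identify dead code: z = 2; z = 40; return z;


first assignment to z is overwritten before any read
Dead: 'z = 2'


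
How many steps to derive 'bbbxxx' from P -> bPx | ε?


Derivation: P => bPx => bbPxx => bbbPxxx => bbbxxx
Steps: 4


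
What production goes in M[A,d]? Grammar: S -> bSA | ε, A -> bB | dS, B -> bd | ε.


For [A, d]: 'd' ∈ FIRST(dS)
Entry: A -> dS


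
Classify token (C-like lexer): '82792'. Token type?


Pattern: digits only
Type: INTEGER_LITERAL


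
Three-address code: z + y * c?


Break into single-operator statements:
t1 = y * c
t2 = z + t1


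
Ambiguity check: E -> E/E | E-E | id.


'id/id-id' has two parse trees (no precedence encoded between / and -)
Ambiguous


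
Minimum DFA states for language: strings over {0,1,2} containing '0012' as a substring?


KMP-style automaton: 4 progress states + 1 absorbing accept = 5
Minimal DFA: 5 states


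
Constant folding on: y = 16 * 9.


16 * 9 = 144 at compile time
Optimized: y = 144


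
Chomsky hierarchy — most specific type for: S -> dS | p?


Right-linear: every RHS is a terminal or a terminal followed by one nonterminal
Classification: Type 3 (Regular)


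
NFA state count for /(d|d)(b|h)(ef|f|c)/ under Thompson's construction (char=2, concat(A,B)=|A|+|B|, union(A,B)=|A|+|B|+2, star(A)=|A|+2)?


Syntax tree has 8 char leaf(s), 4 union(s), 0 star(s)
chars contribute 8×2 = 16; each union adds +2; each star adds +2
Total: 16 + 8 + 0 = 24 states


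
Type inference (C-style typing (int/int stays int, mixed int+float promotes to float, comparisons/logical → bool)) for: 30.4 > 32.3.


Operand types: float > float
Rule: comparison yields bool
Result type: bool


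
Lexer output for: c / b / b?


Scan left to right, longest-match per lexeme
Tokens: ID(c), OP(/), ID(b), OP(/), ID(b)


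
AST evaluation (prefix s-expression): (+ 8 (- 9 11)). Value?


Evaluate inner: (- 9 11) = -2
Evaluate root: (+ 8 -2) = 6
Result: 6


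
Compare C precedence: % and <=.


'%' is multiplicative (level 10); '<=' is relational (level 7)
Higher level binds tighter
'%' has higher precedence than '<='


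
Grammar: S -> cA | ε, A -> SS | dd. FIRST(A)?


Per alternative of A: FIRST(SS) = {c, ε}; FIRST(dd) = {d}
FIRST(A) = {c, d, ε}


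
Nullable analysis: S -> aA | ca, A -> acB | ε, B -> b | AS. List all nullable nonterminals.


A nonterminal is nullable iff some alternative derives ε (directly, or every symbol in it is nullable)
Nullable: {A}


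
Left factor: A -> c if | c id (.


Common prefix: 'c'
Factored: A -> c A', A' -> if | id (


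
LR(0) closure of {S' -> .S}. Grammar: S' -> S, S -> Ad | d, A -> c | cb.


Start: S' -> .S
For each item with dot before a nonterminal B, add B -> .γ for every B-production
Closure: [S' -> .S, S -> .Ad, S -> .d, A -> .c, A -> .cb]


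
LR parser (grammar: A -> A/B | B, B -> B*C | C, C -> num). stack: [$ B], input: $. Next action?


lookahead ∉ {*} so B won't extend; reduce A -> B
Action: reduce (A -> B)


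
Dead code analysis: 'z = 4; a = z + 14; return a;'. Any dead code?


z is read by a's definition; a is returned
No dead code


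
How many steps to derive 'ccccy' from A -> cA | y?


Derivation: A => cA => ccA => cccA => ccccA => ccccy
Steps: 5


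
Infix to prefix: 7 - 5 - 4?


left-to-right (same/higher precedence on left): tree is (- (- 7 5) 4)
Prefix: - - 7 5 4


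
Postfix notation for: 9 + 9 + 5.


Left to right (same or higher precedence on left)
Postfix: 9 9 + 5 +


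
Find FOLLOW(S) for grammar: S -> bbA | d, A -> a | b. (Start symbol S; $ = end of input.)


$ ∈ FOLLOW(S). For each A -> αBβ: add FIRST(β)\{ε} to FOLLOW(B); if β nullable, add FOLLOW(A).
FOLLOW(S) = {$}


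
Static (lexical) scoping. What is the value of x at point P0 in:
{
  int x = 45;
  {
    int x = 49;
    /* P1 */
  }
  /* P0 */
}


x declared in the same block as P0
x = 45


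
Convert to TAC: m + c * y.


Break into single-operator statements:
t1 = c * y
t2 = m + t1


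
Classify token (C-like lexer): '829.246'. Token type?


Pattern: digits with a decimal point
Type: FLOAT_LITERAL


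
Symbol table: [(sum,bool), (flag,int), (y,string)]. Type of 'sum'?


Lookup 'sum' → type bool


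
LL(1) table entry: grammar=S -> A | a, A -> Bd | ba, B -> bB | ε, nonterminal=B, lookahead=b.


For [B, b]: 'b' ∈ FIRST(bB)
Entry: B -> bB


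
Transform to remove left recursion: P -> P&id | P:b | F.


Left-recursive alternatives: P&id, P:b; non-recursive: F
Introduce P': P -> FP', P' -> &idP' | :bP' | ε


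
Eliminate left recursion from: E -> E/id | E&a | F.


Left-recursive alternatives: E/id, E&a; non-recursive: F
Introduce E': E -> FE', E' -> /idE' | &aE' | ε


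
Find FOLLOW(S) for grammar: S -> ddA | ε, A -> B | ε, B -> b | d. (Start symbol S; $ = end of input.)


$ ∈ FOLLOW(S). For each A -> αBβ: add FIRST(β)\{ε} to FOLLOW(B); if β nullable, add FOLLOW(A).
FOLLOW(S) = {$}


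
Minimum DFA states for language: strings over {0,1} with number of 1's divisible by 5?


Track (count of 1) mod 5: states 0..4, accept at 0
Minimal DFA: 5 states


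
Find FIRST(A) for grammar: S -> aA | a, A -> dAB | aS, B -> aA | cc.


Per alternative of A: FIRST(dAB) = {d}; FIRST(aS) = {a}
FIRST(A) = {a, d}


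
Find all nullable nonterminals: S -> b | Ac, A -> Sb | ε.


A nonterminal is nullable iff some alternative derives ε (directly, or every symbol in it is nullable)
Nullable: {A}


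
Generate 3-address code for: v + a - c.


Break into single-operator statements:
t1 = v + a
t2 = t1 - c


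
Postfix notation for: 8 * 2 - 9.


Left to right (same or higher precedence on left)
Postfix: 8 2 * 9 -


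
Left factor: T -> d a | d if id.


Common prefix: 'd'
Factored: T -> d T', T' -> a | if id


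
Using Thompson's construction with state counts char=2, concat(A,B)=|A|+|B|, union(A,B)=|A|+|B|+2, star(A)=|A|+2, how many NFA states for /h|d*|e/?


Syntax tree has 3 char leaf(s), 2 union(s), 1 star(s)
chars contribute 3×2 = 6; each union adds +2; each star adds +2
Total: 6 + 4 + 2 = 12 states


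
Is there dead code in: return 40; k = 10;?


statement follows a return and is unreachable
Dead: 'k = 10'


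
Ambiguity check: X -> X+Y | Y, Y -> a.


precedence layered via separate nonterminal Y: deterministic
Unambiguous


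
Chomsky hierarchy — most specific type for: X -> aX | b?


Right-linear: every RHS is a terminal or a terminal followed by one nonterminal
Classification: Type 3 (Regular)


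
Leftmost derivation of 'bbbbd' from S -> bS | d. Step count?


Derivation: S => bS => bbS => bbbS => bbbbS => bbbbd
Steps: 5


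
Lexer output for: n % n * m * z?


Scan left to right, longest-match per lexeme
Tokens: ID(n), OP(%), ID(n), OP(*), ID(m), OP(*), ID(z)


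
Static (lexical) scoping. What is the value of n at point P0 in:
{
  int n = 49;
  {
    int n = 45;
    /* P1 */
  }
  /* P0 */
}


n declared in the same block as P0
n = 49


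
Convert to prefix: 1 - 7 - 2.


left-to-right (same/higher precedence on left): tree is (- (- 1 7) 2)
Prefix: - - 1 7 2


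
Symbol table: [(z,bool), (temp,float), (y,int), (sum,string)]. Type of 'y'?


Lookup 'y' → type int


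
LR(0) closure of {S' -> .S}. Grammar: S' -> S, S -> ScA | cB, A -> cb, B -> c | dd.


Start: S' -> .S
For each item with dot before a nonterminal B, add B -> .γ for every B-production
Closure: [S' -> .S, S -> .ScA, S -> .cB]


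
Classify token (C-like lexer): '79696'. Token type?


Pattern: digits only
Type: INTEGER_LITERAL


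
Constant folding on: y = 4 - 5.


4 - 5 = -1 at compile time
Optimized: y = -1


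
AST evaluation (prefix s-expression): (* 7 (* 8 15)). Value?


Evaluate inner: (* 8 15) = 120
Evaluate root: (* 7 120) = 840
Result: 840


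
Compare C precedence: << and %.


'%' is multiplicative (level 10); '<<' is shift (level 8)
Higher level binds tighter
'%' has higher precedence than '<<'


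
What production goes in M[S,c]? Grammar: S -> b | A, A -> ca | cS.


For [S, c]: 'c' ∈ FIRST(A)
Entry: S -> A


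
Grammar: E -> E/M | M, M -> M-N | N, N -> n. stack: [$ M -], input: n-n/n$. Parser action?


no handle; shift 'n'
Action: shift


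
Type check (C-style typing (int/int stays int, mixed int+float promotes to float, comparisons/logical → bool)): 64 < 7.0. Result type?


Operand types: int < float
Rule: comparison yields bool
Result type: bool


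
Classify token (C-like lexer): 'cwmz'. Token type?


Pattern: letter/underscore followed by alphanumerics, not a keyword
Type: IDENTIFIER


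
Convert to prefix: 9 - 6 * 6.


'*' binds tighter: tree is (- 9 (* 6 6))
Prefix: - 9 * 6 6


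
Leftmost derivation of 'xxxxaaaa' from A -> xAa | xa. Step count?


Derivation: A => xAa => xxAaa => xxxAaaa => xxxxaaaa
Steps: 4


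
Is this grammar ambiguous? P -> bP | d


right-linear, alternatives start with distinct terminals 'b' vs 'd': unique leftmost derivation
Unambiguous


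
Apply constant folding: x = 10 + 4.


10 + 4 = 14 at compile time
Optimized: x = 14


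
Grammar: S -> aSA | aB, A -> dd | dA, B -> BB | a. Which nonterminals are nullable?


A nonterminal is nullable iff some alternative derives ε (directly, or every symbol in it is nullable)
Nullable: {}


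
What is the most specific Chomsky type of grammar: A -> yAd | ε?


Single nonterminal LHS, but y^n d^n is not regular
Classification: Type 2 (Context-Free)


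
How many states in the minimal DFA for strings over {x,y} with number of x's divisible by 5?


Track (count of x) mod 5: states 0..4, accept at 0
Minimal DFA: 5 states


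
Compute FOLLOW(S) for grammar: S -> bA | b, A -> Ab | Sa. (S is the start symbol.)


$ ∈ FOLLOW(S). For each A -> αBβ: add FIRST(β)\{ε} to FOLLOW(B); if β nullable, add FOLLOW(A).
FOLLOW(S) = {$, a}


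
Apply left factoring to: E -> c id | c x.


Common prefix: 'c'
Factored: E -> c E', E' -> id | x


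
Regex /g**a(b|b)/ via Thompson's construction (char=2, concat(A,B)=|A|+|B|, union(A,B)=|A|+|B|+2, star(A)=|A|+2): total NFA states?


Syntax tree has 4 char leaf(s), 1 union(s), 2 star(s)
chars contribute 4×2 = 8; each union adds +2; each star adds +2
Total: 8 + 2 + 4 = 14 states


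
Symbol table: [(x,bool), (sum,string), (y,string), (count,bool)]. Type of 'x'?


Lookup 'x' → type bool


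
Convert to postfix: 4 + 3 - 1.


Left to right (same or higher precedence on left)
Postfix: 4 3 + 1 -


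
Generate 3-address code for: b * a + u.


Break into single-operator statements:
t1 = b * a
t2 = t1 + u


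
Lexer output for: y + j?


Scan left to right, longest-match per lexeme
Tokens: ID(y), OP(+), ID(j)


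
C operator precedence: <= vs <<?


'<<' is shift (level 8); '<=' is relational (level 7)
Higher level binds tighter
'<<' has higher precedence than '<='


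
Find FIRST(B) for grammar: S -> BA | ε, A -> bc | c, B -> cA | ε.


Per alternative of B: FIRST(cA) = {c}; FIRST(ε) = {ε}
FIRST(B) = {c, ε}


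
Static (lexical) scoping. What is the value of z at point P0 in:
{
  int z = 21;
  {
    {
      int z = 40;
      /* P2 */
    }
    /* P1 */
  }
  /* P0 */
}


z declared in the same block as P0
z = 21


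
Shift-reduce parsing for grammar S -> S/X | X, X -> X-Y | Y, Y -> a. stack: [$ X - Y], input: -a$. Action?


handle 'X-Y' on top
Action: reduce (X -> X-Y)


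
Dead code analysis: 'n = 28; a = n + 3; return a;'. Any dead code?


n is read by a's definition; a is returned
No dead code


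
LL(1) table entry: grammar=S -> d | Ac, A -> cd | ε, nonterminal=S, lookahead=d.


For [S, d]: 'd' ∈ FIRST(d)
Entry: S -> d


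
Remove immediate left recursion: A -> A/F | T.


Left-recursive alternatives: A/F; non-recursive: T
Introduce A': A -> TA', A' -> /FA' | ε


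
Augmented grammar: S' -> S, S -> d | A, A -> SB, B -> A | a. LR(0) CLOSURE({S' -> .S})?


Start: S' -> .S
For each item with dot before a nonterminal B, add B -> .γ for every B-production
Closure: [S' -> .S, S -> .d, S -> .A, A -> .SB]


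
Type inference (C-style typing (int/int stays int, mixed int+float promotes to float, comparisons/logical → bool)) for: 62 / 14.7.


Operand types: int / float
Rule: mixed int/float promotes to float; int/int stays int
Result type: float


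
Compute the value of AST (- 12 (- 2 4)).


Evaluate inner: (- 2 4) = -2
Evaluate root: (- 12 -2) = 14
Result: 14


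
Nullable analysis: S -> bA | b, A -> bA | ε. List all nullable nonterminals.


A nonterminal is nullable iff some alternative derives ε (directly, or every symbol in it is nullable)
Nullable: {A}


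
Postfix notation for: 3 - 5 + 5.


Left to right (same or higher precedence on left)
Postfix: 3 5 - 5 +


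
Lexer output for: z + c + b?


Scan left to right, longest-match per lexeme
Tokens: ID(z), OP(+), ID(c), OP(+), ID(b)


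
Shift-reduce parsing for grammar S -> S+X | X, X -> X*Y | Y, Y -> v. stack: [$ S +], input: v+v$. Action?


no handle ('S+' is not any RHS); shift 'v'
Action: shift


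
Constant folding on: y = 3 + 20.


3 + 20 = 23 at compile time
Optimized: y = 23


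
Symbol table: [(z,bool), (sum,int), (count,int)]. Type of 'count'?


Lookup 'count' → type int


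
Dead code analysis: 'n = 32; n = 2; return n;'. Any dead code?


first assignment to n is overwritten before any read
Dead: 'n = 32'


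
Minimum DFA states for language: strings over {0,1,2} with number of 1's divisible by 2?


Track (count of 1) mod 2: states 0..1, accept at 0
Minimal DFA: 2 states


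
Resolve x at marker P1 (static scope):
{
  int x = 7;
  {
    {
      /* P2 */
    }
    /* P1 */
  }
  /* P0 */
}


P1's block does not declare x; resolves to the enclosing declaration at depth 0
x = 7


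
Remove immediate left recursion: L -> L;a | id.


Left-recursive alternatives: L;a; non-recursive: id
Introduce L': L -> idL', L' -> ;aL' | ε


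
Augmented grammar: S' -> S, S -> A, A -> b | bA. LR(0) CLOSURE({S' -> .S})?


Start: S' -> .S
For each item with dot before a nonterminal B, add B -> .γ for every B-production
Closure: [S' -> .S, S -> .A, A -> .b, A -> .bA]


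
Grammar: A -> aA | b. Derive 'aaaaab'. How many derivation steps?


Derivation: A => aA => aaA => aaaA => aaaaA => aaaaaA => aaaaab
Steps: 6


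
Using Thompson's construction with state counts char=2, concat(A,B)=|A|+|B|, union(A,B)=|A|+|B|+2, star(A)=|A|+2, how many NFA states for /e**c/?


Syntax tree has 2 char leaf(s), 0 union(s), 2 star(s)
chars contribute 2×2 = 4; each union adds +2; each star adds +2
Total: 4 + 0 + 4 = 8 states


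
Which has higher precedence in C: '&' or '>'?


'>' is relational (level 7); '&' is bitwise AND (level 5)
Higher level binds tighter
'>' has higher precedence than '&'


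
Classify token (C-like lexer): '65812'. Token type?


Pattern: digits only
Type: INTEGER_LITERAL


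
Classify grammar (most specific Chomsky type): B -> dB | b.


Right-linear: every RHS is a terminal or a terminal followed by one nonterminal
Classification: Type 3 (Regular)


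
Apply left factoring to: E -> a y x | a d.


Common prefix: 'a'
Factored: E -> a E', E' -> y x | d


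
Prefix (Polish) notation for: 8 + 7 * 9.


'*' binds tighter: tree is (+ 8 (* 7 9))
Prefix: + 8 * 7 9


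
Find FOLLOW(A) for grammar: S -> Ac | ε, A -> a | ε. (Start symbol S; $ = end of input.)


$ ∈ FOLLOW(S). For each A -> αBβ: add FIRST(β)\{ε} to FOLLOW(B); if β nullable, add FOLLOW(A).
FOLLOW(A) = {c}


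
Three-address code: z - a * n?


Break into single-operator statements:
t1 = a * n
t2 = z - t1


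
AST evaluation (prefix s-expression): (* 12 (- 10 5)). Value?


Evaluate inner: (- 10 5) = 5
Evaluate root: (* 12 5) = 60
Result: 60


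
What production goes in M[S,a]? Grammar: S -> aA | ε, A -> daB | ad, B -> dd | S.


For [S, a]: 'a' ∈ FIRST(aA)
Entry: S -> aA


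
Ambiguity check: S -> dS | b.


right-linear, alternatives start with distinct terminals 'd' vs 'b': unique leftmost derivation
Unambiguous


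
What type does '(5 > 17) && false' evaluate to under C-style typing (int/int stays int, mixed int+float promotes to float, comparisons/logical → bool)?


Operand types: bool && bool
Rule: logical operators take bool operands and yield bool
Result type: bool


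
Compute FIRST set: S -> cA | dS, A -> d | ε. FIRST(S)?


Per alternative of S: FIRST(cA) = {c}; FIRST(dS) = {d}
FIRST(S) = {c, d}


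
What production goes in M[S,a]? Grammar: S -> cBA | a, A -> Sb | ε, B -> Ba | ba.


For [S, a]: 'a' ∈ FIRST(a)
Entry: S -> a


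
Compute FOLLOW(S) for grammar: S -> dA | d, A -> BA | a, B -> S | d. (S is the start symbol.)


$ ∈ FOLLOW(S). For each A -> αBβ: add FIRST(β)\{ε} to FOLLOW(B); if β nullable, add FOLLOW(A).
FOLLOW(S) = {$, a, d}


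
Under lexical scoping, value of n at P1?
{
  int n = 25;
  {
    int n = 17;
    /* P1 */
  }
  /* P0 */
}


n declared in the same block as P1
n = 17


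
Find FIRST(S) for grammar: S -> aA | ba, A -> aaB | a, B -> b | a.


Per alternative of S: FIRST(aA) = {a}; FIRST(ba) = {b}
FIRST(S) = {a, b}


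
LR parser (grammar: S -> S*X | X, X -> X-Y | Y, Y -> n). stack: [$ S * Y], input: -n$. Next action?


'Y' (not preceded by X-) is the handle for X -> Y
Action: reduce (X -> Y)


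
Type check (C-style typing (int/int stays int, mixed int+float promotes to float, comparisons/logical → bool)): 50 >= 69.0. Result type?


Operand types: int >= float
Rule: comparison yields bool
Result type: bool


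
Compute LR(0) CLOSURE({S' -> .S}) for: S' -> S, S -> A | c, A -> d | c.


Start: S' -> .S
For each item with dot before a nonterminal B, add B -> .γ for every B-production
Closure: [S' -> .S, S -> .A, S -> .c, A -> .d, A -> .c]


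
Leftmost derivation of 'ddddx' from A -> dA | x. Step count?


Derivation: A => dA => ddA => dddA => ddddA => ddddx
Steps: 5


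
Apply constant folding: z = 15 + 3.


15 + 3 = 18 at compile time
Optimized: z = 18


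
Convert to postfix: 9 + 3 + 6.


Left to right (same or higher precedence on left)
Postfix: 9 3 + 6 +


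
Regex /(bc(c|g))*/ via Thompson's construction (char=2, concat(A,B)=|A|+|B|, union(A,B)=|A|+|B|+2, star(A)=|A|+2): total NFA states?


Syntax tree has 4 char leaf(s), 1 union(s), 1 star(s)
chars contribute 4×2 = 8; each union adds +2; each star adds +2
Total: 8 + 2 + 2 = 12 states


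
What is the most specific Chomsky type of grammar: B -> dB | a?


Right-linear: every RHS is a terminal or a terminal followed by one nonterminal
Classification: Type 3 (Regular)


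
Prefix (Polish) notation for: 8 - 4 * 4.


'*' binds tighter: tree is (- 8 (* 4 4))
Prefix: - 8 * 4 4


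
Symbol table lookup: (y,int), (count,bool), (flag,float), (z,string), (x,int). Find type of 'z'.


Lookup 'z' → type string


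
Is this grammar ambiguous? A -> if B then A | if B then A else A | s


dangling else: 'if B then if B then s else s' parses two ways
Ambiguous


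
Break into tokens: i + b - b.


Scan left to right, longest-match per lexeme
Tokens: ID(i), OP(+), ID(b), OP(-), ID(b)


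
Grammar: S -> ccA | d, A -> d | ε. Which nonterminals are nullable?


A nonterminal is nullable iff some alternative derives ε (directly, or every symbol in it is nullable)
Nullable: {A}


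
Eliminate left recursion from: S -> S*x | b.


Left-recursive alternatives: S*x; non-recursive: b
Introduce S': S -> bS', S' -> *xS' | ε


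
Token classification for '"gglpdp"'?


Pattern: double-quoted sequence
Type: STRING_LITERAL


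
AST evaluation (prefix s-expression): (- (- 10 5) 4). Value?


Evaluate inner: (- 10 5) = 5
Evaluate root: (- 5 4) = 1
Result: 1


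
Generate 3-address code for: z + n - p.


Break into single-operator statements:
t1 = z + n
t2 = t1 - p


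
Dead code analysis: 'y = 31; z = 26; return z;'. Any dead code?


y is assigned but never read
Dead: 'y = 31'


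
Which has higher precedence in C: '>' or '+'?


'+' is additive (level 9); '>' is relational (level 7)
Higher level binds tighter
'+' has higher precedence than '>'


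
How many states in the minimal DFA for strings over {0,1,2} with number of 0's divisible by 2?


Track (count of 0) mod 2: states 0..1, accept at 0
Minimal DFA: 2 states


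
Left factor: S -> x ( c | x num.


Common prefix: 'x'
Factored: S -> x S', S' -> ( c | num


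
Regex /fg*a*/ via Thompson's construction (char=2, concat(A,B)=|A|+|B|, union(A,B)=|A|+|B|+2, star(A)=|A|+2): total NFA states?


Syntax tree has 3 char leaf(s), 0 union(s), 2 star(s)
chars contribute 3×2 = 6; each union adds +2; each star adds +2
Total: 6 + 0 + 4 = 10 states


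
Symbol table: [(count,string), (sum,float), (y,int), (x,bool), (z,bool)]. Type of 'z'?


Lookup 'z' → type bool


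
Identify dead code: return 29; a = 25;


statement follows a return and is unreachable
Dead: 'a = 25'


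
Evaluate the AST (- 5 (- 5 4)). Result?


Evaluate inner: (- 5 4) = 1
Evaluate root: (- 5 1) = 4
Result: 4


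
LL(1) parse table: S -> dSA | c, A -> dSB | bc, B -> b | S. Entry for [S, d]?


For [S, d]: 'd' ∈ FIRST(dSA)
Entry: S -> dSA


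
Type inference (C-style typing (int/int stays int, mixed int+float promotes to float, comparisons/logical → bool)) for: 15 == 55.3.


Operand types: int == float
Rule: comparison yields bool
Result type: bool


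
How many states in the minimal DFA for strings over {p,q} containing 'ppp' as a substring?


KMP-style automaton: 3 progress states + 1 absorbing accept = 4
Minimal DFA: 4 states


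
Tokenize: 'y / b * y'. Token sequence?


Scan left to right, longest-match per lexeme
Tokens: ID(y), OP(/), ID(b), OP(*), ID(y)


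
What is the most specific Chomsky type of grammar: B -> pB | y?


Right-linear: every RHS is a terminal or a terminal followed by one nonterminal
Classification: Type 3 (Regular)


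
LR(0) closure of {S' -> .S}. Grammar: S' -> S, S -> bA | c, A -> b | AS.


Start: S' -> .S
For each item with dot before a nonterminal B, add B -> .γ for every B-production
Closure: [S' -> .S, S -> .bA, S -> .c]


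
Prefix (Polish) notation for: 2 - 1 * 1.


'*' binds tighter: tree is (- 2 (* 1 1))
Prefix: - 2 * 1 1


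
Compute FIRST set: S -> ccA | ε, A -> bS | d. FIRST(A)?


Per alternative of A: FIRST(bS) = {b}; FIRST(d) = {d}
FIRST(A) = {b, d}


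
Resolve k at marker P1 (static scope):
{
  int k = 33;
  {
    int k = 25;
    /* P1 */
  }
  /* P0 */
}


k declared in the same block as P1
k = 25


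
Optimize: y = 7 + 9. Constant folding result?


7 + 9 = 16 at compile time
Optimized: y = 16


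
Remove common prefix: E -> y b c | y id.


Common prefix: 'y'
Factored: E -> y E', E' -> b c | id


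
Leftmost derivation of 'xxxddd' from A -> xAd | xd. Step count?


Derivation: A => xAd => xxAdd => xxxddd
Steps: 3


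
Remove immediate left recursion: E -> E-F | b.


Left-recursive alternatives: E-F; non-recursive: b
Introduce E': E -> bE', E' -> -FE' | ε


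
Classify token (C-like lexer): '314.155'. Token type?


Pattern: digits with a decimal point
Type: FLOAT_LITERAL


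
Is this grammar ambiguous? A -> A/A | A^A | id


'id/id^id' has two parse trees (no precedence encoded between / and ^)
Ambiguous


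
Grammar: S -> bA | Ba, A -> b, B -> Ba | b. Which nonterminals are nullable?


A nonterminal is nullable iff some alternative derives ε (directly, or every symbol in it is nullable)
Nullable: {}


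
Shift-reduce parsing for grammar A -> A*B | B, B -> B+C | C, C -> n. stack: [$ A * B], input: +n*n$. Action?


'+' can extend B; shift to build B -> B+C
Action: shift


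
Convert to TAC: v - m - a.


Break into single-operator statements:
t1 = v - m
t2 = t1 - a


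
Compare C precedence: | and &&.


'|' is bitwise OR (level 3); '&&' is logical AND (level 2)
Higher level binds tighter
'|' has higher precedence than '&&'


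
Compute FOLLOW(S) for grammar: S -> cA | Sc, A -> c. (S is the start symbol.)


$ ∈ FOLLOW(S). For each A -> αBβ: add FIRST(β)\{ε} to FOLLOW(B); if β nullable, add FOLLOW(A).
FOLLOW(S) = {$, c}


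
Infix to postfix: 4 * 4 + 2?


Left to right (same or higher precedence on left)
Postfix: 4 4 * 2 +


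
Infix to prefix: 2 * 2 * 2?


left-to-right (same/higher precedence on left): tree is (* (* 2 2) 2)
Prefix: * * 2 2 2


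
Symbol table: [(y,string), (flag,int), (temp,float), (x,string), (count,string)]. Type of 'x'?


Lookup 'x' → type string


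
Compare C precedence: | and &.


'&' is bitwise AND (level 5); '|' is bitwise OR (level 3)
Higher level binds tighter
'&' has higher precedence than '|'


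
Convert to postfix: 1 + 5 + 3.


Left to right (same or higher precedence on left)
Postfix: 1 5 + 3 +


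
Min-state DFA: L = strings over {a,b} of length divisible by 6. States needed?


Track length mod 6: states 0..5, accept at 0
Minimal DFA: 6 states


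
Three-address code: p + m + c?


Break into single-operator statements:
t1 = p + m
t2 = t1 + c


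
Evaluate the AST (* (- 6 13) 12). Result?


Evaluate inner: (- 6 13) = -7
Evaluate root: (* -7 12) = -84
Result: -84


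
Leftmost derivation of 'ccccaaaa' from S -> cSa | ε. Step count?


Derivation: S => cSa => ccSaa => cccSaaa => ccccSaaaa => ccccaaaa
Steps: 5


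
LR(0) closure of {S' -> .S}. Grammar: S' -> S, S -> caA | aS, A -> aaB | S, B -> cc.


Start: S' -> .S
For each item with dot before a nonterminal B, add B -> .γ for every B-production
Closure: [S' -> .S, S -> .caA, S -> .aS]


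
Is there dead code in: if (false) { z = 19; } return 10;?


condition is constant false, so the whole block is unreachable
Dead: 'if (false) { z = 19; }'


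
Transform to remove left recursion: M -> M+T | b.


Left-recursive alternatives: M+T; non-recursive: b
Introduce M': M -> bM', M' -> +TM' | ε


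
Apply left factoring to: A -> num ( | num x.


Common prefix: 'num'
Factored: A -> num A', A' -> ( | x


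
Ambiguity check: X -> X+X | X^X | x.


'x+x^x' has two parse trees (no precedence encoded between + and ^)
Ambiguous


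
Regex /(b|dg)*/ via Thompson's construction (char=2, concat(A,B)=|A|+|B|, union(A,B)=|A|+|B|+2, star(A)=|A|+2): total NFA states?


Syntax tree has 3 char leaf(s), 1 union(s), 1 star(s)
chars contribute 3×2 = 6; each union adds +2; each star adds +2
Total: 6 + 2 + 2 = 10 states


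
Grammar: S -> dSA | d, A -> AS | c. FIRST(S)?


Per alternative of S: FIRST(dSA) = {d}; FIRST(d) = {d}
FIRST(S) = {d}


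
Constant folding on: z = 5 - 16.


5 - 16 = -11 at compile time
Optimized: z = -11


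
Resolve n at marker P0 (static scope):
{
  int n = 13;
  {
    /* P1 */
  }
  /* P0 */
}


n declared in the same block as P0
n = 13


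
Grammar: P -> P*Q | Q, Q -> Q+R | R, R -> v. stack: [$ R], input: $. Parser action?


'R' (not preceded by Q+) is the handle for Q -> R
Action: reduce (Q -> R)


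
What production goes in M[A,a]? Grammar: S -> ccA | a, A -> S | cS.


For [A, a]: 'a' ∈ FIRST(S)
Entry: A -> S


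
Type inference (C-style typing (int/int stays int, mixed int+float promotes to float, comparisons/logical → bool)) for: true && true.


Operand types: bool && bool
Rule: logical operators take bool operands and yield bool
Result type: bool


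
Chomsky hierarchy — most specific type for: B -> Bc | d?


Left-linear: every RHS is a terminal or one nonterminal followed by a terminal
Classification: Type 3 (Regular)


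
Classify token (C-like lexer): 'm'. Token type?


Pattern: letter/underscore followed by alphanumerics, not a keyword
Type: IDENTIFIER


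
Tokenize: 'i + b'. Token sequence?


Scan left to right, longest-match per lexeme
Tokens: ID(i), OP(+), ID(b)


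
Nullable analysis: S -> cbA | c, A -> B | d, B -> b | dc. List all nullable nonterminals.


A nonterminal is nullable iff some alternative derives ε (directly, or every symbol in it is nullable)
Nullable: {}


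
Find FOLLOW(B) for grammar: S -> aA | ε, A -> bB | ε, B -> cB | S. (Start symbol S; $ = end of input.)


$ ∈ FOLLOW(S). For each A -> αBβ: add FIRST(β)\{ε} to FOLLOW(B); if β nullable, add FOLLOW(A).
FOLLOW(B) = {$}


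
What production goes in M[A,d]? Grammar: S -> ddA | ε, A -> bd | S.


For [A, d]: 'd' ∈ FIRST(S)
Entry: A -> S


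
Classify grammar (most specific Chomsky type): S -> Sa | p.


Left-linear: every RHS is a terminal or one nonterminal followed by a terminal
Classification: Type 3 (Regular)


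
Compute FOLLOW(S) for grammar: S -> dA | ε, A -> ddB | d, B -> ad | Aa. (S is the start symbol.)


$ ∈ FOLLOW(S). For each A -> αBβ: add FIRST(β)\{ε} to FOLLOW(B); if β nullable, add FOLLOW(A).
FOLLOW(S) = {$}


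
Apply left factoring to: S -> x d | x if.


Common prefix: 'x'
Factored: S -> x S', S' -> d | if


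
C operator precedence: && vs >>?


'>>' is shift (level 8); '&&' is logical AND (level 2)
Higher level binds tighter
'>>' has higher precedence than '&&'


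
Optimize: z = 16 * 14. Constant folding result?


16 * 14 = 224 at compile time
Optimized: z = 224


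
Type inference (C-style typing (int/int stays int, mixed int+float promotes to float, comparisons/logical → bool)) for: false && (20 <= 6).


Operand types: bool && bool
Rule: logical operators take bool operands and yield bool
Result type: bool


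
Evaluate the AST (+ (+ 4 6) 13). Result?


Evaluate inner: (+ 4 6) = 10
Evaluate root: (+ 10 13) = 23
Result: 23


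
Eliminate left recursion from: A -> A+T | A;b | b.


Left-recursive alternatives: A+T, A;b; non-recursive: b
Introduce A': A -> bA', A' -> +TA' | ;bA' | ε


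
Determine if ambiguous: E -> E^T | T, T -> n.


precedence layered via separate nonterminal T: deterministic
Unambiguous


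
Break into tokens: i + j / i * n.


Scan left to right, longest-match per lexeme
Tokens: ID(i), OP(+), ID(j), OP(/), ID(i), OP(*), ID(n)


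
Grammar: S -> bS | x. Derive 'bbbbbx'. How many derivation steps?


Derivation: S => bS => bbS => bbbS => bbbbS => bbbbbS => bbbbbx
Steps: 6


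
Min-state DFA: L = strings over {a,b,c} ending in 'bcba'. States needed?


Track the longest suffix of input matching a prefix of 'bcba': 5 classes (prefixes of length 0..4)
Minimal DFA: 5 states


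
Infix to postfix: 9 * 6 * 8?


Left to right (same or higher precedence on left)
Postfix: 9 6 * 8 *


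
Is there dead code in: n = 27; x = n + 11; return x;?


n is read by x's definition; x is returned
No dead code


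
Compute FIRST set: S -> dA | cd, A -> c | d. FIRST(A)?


Per alternative of A: FIRST(c) = {c}; FIRST(d) = {d}
FIRST(A) = {c, d}


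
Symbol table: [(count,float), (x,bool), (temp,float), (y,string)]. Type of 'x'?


Lookup 'x' → type bool


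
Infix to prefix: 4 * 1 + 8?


left-to-right (same/higher precedence on left): tree is (+ (* 4 1) 8)
Prefix: + * 4 1 8


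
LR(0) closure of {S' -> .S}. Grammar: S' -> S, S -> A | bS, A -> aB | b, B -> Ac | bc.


Start: S' -> .S
For each item with dot before a nonterminal B, add B -> .γ for every B-production
Closure: [S' -> .S, S -> .A, S -> .bS, A -> .aB, A -> .b]


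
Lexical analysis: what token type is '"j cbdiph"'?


Pattern: double-quoted sequence
Type: STRING_LITERAL


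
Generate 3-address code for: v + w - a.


Break into single-operator statements:
t1 = v + w
t2 = t1 - a


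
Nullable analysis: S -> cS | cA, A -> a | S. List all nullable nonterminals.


A nonterminal is nullable iff some alternative derives ε (directly, or every symbol in it is nullable)
Nullable: {}


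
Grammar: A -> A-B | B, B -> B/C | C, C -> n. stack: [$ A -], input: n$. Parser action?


no handle ('A-' is not any RHS); shift 'n'
Action: shift


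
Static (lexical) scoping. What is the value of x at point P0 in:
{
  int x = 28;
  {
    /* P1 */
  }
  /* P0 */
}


x declared in the same block as P0
x = 28


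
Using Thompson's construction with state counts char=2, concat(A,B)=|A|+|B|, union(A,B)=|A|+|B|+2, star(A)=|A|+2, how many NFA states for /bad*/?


Syntax tree has 3 char leaf(s), 0 union(s), 1 star(s)
chars contribute 3×2 = 6; each union adds +2; each star adds +2
Total: 6 + 0 + 2 = 8 states


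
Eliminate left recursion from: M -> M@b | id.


Left-recursive alternatives: M@b; non-recursive: id
Introduce M': M -> idM', M' -> @bM' | ε


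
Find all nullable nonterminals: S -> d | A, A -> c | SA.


A nonterminal is nullable iff some alternative derives ε (directly, or every symbol in it is nullable)
Nullable: {}


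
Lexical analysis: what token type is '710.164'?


Pattern: digits with a decimal point
Type: FLOAT_LITERAL


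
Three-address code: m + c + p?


Break into single-operator statements:
t1 = m + c
t2 = t1 + p


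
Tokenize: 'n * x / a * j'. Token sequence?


Scan left to right, longest-match per lexeme
Tokens: ID(n), OP(*), ID(x), OP(/), ID(a), OP(*), ID(j)


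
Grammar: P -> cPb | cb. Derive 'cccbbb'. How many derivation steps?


Derivation: P => cPb => ccPbb => cccbbb
Steps: 3


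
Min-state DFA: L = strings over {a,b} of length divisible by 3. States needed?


Track length mod 3: states 0..2, accept at 0
Minimal DFA: 3 states


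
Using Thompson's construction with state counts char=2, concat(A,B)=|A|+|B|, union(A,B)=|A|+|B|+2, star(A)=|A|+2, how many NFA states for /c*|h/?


Syntax tree has 2 char leaf(s), 1 union(s), 1 star(s)
chars contribute 2×2 = 4; each union adds +2; each star adds +2
Total: 4 + 2 + 2 = 8 states


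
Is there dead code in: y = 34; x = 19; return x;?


y is assigned but never read
Dead: 'y = 34'


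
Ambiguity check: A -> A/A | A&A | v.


'v/v&v' has two parse trees (no precedence encoded between / and &)
Ambiguous


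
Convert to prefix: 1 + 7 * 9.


'*' binds tighter: tree is (+ 1 (* 7 9))
Prefix: + 1 * 7 9


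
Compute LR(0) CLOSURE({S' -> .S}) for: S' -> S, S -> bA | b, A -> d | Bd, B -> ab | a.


Start: S' -> .S
For each item with dot before a nonterminal B, add B -> .γ for every B-production
Closure: [S' -> .S, S -> .bA, S -> .b]


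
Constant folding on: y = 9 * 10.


9 * 10 = 90 at compile time
Optimized: y = 90


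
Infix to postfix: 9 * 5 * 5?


Left to right (same or higher precedence on left)
Postfix: 9 5 * 5 *


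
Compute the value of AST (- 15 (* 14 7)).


Evaluate inner: (* 14 7) = 98
Evaluate root: (- 15 98) = -83
Result: -83


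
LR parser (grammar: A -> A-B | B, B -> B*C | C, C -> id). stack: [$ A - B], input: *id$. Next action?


'*' can extend B; shift to build B -> B*C
Action: shift
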